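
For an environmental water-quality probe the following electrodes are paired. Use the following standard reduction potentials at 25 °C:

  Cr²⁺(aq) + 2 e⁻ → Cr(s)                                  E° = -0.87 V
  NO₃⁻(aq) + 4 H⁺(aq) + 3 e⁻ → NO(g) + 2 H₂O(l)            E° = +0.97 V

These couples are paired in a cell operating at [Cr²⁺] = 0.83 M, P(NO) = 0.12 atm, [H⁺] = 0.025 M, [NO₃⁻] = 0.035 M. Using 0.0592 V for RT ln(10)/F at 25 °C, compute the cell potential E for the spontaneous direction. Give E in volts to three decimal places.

+1.705 V

NO₃⁻/NO is the cathode (higher E°), Cr²⁺/Cr the anode: E°cell = +0.97 − (-0.87) = +1.84 V, n = 6.
Overall: 2 NO₃⁻(aq) + 8 H⁺(aq) + 3 Cr(s) → 2 NO(g) + 4 H₂O(l) + 3 Cr²⁺(aq)
Q = P(NO)^2·[Cr²⁺]^3 / ([NO₃⁻]^2·[H⁺]^8); log Q = 13.644.
E = E° − (0.0592/n) log Q = +1.84 − (0.0592/6)(13.644) = +1.705 V.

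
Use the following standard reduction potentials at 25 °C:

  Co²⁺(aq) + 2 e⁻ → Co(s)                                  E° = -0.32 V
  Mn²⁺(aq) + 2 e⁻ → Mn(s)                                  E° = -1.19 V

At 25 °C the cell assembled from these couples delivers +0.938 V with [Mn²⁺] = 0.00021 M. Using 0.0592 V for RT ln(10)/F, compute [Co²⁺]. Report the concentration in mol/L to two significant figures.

Co²⁺/Co is the cathode, Mn²⁺/Mn the anode: E°cell = +0.87 V, n = 2.
Overall reaction: Co²⁺(aq) + Mn(s) → Co(s) + Mn²⁺(aq); Q = [Mn²⁺]^1/[Co²⁺]^1.
From E = E° − (0.0592/n) log Q: log Q = (E° − E)·n/0.0592 = (+0.87 − (+0.938))·2/0.0592 = -2.2973.
So 1·log[Co²⁺] = 1·log(0.00021) − log Q = -3.6778 − (-2.2973) = -1.3805; [Co²⁺] = 10^(-1.3805) ≈ 0.042 M.

0.042 M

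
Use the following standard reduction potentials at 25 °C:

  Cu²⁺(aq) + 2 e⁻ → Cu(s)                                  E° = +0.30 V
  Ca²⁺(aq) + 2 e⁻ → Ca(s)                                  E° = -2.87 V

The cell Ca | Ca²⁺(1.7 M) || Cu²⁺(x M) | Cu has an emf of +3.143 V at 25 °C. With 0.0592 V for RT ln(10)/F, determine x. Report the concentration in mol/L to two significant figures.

Cu²⁺/Cu is the cathode, Ca²⁺/Ca the anode: E°cell = +3.17 V, n = 2.
Overall reaction: Cu²⁺(aq) + Ca(s) → Cu(s) + Ca²⁺(aq); Q = [Ca²⁺]^1/[Cu²⁺]^1.
From E = E° − (0.0592/n) log Q: log Q = (E° − E)·n/0.0592 = (+3.17 − (+3.143))·2/0.0592 = 0.9122.
So 1·log[Cu²⁺] = 1·log(1.7) − log Q = 0.2304 − (0.9122) = -0.6818; [Cu²⁺] = 10^(-0.6818) ≈ 0.21 M.

0.21 M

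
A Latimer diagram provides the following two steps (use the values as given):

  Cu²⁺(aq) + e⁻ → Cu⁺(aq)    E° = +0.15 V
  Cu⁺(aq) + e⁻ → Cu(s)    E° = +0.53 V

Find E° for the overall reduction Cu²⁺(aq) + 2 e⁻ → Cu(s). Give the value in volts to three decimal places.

+0.340 V

Standard free energies of sequential steps add: ΔG°₃ = ΔG°₁ + ΔG°₂, so n₃E°₃ = n₁E°₁ + n₂E°₂.
E°₃ = (1×+0.15 + 1×+0.53) / 2 = (+0.680) / 2 = +0.340 V.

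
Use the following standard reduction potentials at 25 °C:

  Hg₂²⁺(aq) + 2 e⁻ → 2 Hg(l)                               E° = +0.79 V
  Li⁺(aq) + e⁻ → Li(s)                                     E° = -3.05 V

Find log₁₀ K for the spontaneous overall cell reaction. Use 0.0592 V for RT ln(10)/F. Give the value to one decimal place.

129.7

Cathode: Hg₂²⁺/Hg; anode: Li⁺/Li. E°cell = +3.84 V, n = 2.
log K = nE°cell / 0.0592 = (2)(+3.84) / 0.0592 = 129.7.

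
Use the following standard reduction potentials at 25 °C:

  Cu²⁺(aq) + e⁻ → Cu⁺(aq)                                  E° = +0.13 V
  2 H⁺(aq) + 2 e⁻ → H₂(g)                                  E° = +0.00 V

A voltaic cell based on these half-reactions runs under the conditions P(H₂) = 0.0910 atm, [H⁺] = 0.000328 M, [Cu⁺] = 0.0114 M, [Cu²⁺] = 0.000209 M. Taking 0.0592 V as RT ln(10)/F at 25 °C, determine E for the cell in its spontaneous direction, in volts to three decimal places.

+0.203 V

Cu²⁺/Cu⁺ is the cathode (higher E°), H⁺/H₂ the anode: E°cell = +0.13 − (+0.00) = +0.13 V, n = 2.
Overall: 2 Cu²⁺(aq) + H₂(g) → 2 Cu⁺(aq) + 2 H⁺(aq)
Q = [Cu⁺]^2·[H⁺]^2 / ([Cu²⁺]^2·P(H₂)); log Q = -2.454.
E = E° − (0.0592/n) log Q = +0.13 − (0.0592/2)(-2.454) = +0.203 V.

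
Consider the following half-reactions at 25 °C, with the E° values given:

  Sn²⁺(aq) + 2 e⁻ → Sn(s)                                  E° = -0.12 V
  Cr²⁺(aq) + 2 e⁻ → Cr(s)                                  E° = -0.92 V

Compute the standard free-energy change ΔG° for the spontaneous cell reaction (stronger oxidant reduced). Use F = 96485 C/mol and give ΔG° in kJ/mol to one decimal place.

-154.4 kJ/mol

Sn²⁺/Sn (E° = -0.12 V) is the cathode; Cr²⁺/Cr (E° = -0.92 V) is the anode, so E°cell = +0.80 V.
Balancing electrons gives n = 2 (lcm of 2 and 2).
ΔG° = −nFE° = −(2)(96485)(+0.80) = -154,376 J = -154.4 kJ/mol.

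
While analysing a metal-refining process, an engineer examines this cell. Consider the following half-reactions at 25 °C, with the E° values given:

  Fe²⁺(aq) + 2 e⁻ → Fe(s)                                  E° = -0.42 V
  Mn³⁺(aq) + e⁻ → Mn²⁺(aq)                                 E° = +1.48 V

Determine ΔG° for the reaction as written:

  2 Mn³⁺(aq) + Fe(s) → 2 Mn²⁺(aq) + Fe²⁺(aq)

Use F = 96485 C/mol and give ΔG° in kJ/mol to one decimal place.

-366.6 kJ/mol

As written, Mn³⁺/Mn²⁺ is reduced (cathode) and Fe²⁺/Fe is oxidised (anode), so E°cell = (+1.48) − (-0.42) = +1.90 V.
Balancing electrons gives n = 2.
ΔG° = −nFE° = −(2)(96485)(+1.90) = -366,643 J = -366.6 kJ/mol.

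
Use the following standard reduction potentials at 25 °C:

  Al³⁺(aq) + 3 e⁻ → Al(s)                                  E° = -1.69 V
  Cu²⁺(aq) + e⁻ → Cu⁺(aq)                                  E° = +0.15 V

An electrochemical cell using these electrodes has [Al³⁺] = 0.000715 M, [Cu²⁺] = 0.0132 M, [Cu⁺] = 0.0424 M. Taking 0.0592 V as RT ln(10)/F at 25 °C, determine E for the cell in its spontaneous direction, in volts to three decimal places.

+1.872 V

Cu²⁺/Cu⁺ is the cathode (higher E°), Al³⁺/Al the anode: E°cell = +0.15 − (-1.69) = +1.84 V, n = 3.
Overall: 3 Cu²⁺(aq) + Al(s) → 3 Cu⁺(aq) + Al³⁺(aq)
Q = [Cu⁺]^3·[Al³⁺] / ([Cu²⁺]^3); log Q = -1.625.
E = E° − (0.0592/n) log Q = +1.84 − (0.0592/3)(-1.625) = +1.872 V.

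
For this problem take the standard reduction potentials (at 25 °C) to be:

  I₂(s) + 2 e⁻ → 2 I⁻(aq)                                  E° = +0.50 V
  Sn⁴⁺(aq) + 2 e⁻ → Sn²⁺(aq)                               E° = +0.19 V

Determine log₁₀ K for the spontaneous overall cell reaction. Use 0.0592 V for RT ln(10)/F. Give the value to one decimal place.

Cathode: I₂/I⁻; anode: Sn⁴⁺/Sn²⁺. E°cell = +0.31 V, n = 2.
log K = nE°cell / 0.0592 = (2)(+0.31) / 0.0592 = 10.5.

10.5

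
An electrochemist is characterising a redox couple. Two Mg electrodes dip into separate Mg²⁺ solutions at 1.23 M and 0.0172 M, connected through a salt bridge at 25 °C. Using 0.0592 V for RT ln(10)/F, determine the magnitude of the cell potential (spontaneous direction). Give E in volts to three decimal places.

For a concentration cell E°cell = 0. The 1.23 M side is the cathode (reduction is favoured where [Mg²⁺] is higher).
With n = 2, E = −(0.0592/2) log([Mg²⁺]ₐₙ/[Mg²⁺]꜀ₐₜ) = −(0.0592/2) log(0.0172/1.23) = −(0.0592/2)(-1.854) = +0.055 V.

+0.055 V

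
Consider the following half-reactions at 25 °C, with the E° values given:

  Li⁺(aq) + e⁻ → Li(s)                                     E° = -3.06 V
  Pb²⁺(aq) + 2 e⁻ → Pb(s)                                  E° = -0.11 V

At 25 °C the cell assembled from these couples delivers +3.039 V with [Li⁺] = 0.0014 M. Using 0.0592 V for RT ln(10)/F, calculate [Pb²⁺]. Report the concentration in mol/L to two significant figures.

Pb²⁺/Pb is the cathode, Li⁺/Li the anode: E°cell = +2.95 V, n = 2.
Overall reaction: Pb²⁺(aq) + 2 Li(s) → Pb(s) + 2 Li⁺(aq); Q = [Li⁺]^2/[Pb²⁺]^1.
From E = E° − (0.0592/n) log Q: log Q = (E° − E)·n/0.0592 = (+2.95 − (+3.039))·2/0.0592 = -3.0068.
So 1·log[Pb²⁺] = 2·log(0.0014) − log Q = -5.7077 − (-3.0068) = -2.7009; [Pb²⁺] = 10^(-2.7009) ≈ 0.0020 M.

0.0020 M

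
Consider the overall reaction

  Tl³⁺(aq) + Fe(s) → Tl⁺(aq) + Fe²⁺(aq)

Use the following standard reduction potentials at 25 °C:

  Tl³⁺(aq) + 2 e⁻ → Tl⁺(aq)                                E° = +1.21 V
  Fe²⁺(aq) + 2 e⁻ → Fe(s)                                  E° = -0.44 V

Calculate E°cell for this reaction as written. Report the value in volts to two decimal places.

+1.65 V

The Tl³⁺/Tl⁺ couple has the higher reduction potential, so it is the cathode; Fe²⁺/Fe is oxidised at the anode.
E°cell = E°(cathode) − E°(anode) = (+1.21) − (-0.44) = +1.65 V.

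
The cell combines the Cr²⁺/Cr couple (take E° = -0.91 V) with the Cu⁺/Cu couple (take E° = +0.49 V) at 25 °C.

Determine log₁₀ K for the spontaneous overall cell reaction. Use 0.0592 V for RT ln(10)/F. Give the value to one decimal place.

47.3

Cathode: Cu⁺/Cu; anode: Cr²⁺/Cr. E°cell = +1.40 V, n = 2.
log K = nE°cell / 0.0592 = (2)(+1.40) / 0.0592 = 47.3.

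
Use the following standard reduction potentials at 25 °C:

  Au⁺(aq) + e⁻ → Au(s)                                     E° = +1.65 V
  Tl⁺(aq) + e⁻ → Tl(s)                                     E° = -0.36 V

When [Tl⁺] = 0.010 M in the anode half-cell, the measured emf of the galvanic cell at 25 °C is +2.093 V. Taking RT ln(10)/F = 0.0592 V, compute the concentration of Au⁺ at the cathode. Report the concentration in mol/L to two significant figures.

Au⁺/Au is the cathode, Tl⁺/Tl the anode: E°cell = +2.01 V, n = 1.
Overall reaction: Au⁺(aq) + Tl(s) → Au(s) + Tl⁺(aq); Q = [Tl⁺]^1/[Au⁺]^1.
From E = E° − (0.0592/n) log Q: log Q = (E° − E)·n/0.0592 = (+2.01 − (+2.093))·1/0.0592 = -1.4020.
So 1·log[Au⁺] = 1·log(0.01) − log Q = -2.0000 − (-1.4020) = -0.5980; [Au⁺] = 10^(-0.5980) ≈ 0.25 M.

0.25 M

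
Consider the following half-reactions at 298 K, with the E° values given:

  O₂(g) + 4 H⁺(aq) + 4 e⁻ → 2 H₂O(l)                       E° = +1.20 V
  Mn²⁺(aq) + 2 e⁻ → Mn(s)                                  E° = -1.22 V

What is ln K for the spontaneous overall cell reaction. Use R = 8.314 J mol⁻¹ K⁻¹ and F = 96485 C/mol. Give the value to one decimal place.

Cathode: O₂/H₂O; anode: Mn²⁺/Mn. E°cell = (+1.20) − (-1.22) = +2.42 V, with n = 4.
ΔG° = −nFE° = −RT ln K, so ln K = nFE°/(RT) = (4)(96485)(+2.42) / ((8.314)(298)) = 376.972.

377.0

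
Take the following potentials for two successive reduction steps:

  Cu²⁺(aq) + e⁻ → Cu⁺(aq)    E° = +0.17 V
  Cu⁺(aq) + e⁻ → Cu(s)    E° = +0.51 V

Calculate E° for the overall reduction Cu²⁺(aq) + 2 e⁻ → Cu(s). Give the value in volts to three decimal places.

Standard free energies of sequential steps add: ΔG°₃ = ΔG°₁ + ΔG°₂, so n₃E°₃ = n₁E°₁ + n₂E°₂.
E°₃ = (1×+0.17 + 1×+0.51) / 2 = (+0.680) / 2 = +0.340 V.

+0.340 V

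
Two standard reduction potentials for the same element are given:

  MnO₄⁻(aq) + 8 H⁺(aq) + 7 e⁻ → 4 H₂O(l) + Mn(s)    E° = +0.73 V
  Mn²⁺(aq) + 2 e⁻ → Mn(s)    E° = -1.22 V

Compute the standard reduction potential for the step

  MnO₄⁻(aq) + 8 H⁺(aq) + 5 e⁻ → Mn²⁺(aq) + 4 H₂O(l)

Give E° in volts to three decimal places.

Sequential free energies add, so n₃E°₃ = n₁E°₁ + n₂E°₂.
With n₃ = 7, and the known step contributing 2×(-1.22) V, the unknown satisfies 5·E° = 7×(+0.73) − 2×(-1.22) = +7.550.
E° = +7.550 / 5 = +1.510 V.

+1.510 V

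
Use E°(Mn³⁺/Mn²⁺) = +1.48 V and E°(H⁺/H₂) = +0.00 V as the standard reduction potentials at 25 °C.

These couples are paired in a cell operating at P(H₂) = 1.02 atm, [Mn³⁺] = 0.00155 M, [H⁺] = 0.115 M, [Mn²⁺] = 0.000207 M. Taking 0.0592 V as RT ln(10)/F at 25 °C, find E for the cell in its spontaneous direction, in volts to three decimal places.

+1.588 V

Mn³⁺/Mn²⁺ is the cathode (higher E°), H⁺/H₂ the anode: E°cell = +1.48 − (+0.00) = +1.48 V, n = 2.
Overall: 2 Mn³⁺(aq) + H₂(g) → 2 Mn²⁺(aq) + 2 H⁺(aq)
Q = [Mn²⁺]^2·[H⁺]^2 / ([Mn³⁺]^2·P(H₂)); log Q = -3.636.
E = E° − (0.0592/n) log Q = +1.48 − (0.0592/2)(-3.636) = +1.588 V.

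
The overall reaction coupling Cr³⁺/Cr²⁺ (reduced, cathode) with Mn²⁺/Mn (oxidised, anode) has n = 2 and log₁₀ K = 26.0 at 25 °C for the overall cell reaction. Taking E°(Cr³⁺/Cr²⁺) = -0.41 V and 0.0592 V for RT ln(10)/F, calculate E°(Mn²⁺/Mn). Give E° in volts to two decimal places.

-1.18 V

E°cell = (0.0592/n)·log K = (0.0592/2)(26.0) = +0.770 V.
Since Cr³⁺/Cr²⁺ is the cathode and Mn²⁺/Mn the anode, E°cell = E°(Cr³⁺/Cr²⁺) − E°(Mn²⁺/Mn).
So E°(Mn²⁺/Mn) = E°(Cr³⁺/Cr²⁺) − E°cell = (-0.41) − (+0.770) = -1.18 V.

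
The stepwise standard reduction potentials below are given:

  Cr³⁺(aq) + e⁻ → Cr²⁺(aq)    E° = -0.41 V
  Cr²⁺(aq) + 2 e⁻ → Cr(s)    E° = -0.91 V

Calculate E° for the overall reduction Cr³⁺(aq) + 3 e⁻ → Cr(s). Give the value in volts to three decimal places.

-0.743 V

Adding the free-energy changes (−nFE°) of the two steps gives −n₃FE°₃ = −n₁FE°₁ − n₂FE°₂.
E°₃ = (1×-0.41 + 2×-0.91) / 3 = (-2.230) / 3 = -0.743 V.
E° values themselves are not directly additive — weighting by electron count is essential.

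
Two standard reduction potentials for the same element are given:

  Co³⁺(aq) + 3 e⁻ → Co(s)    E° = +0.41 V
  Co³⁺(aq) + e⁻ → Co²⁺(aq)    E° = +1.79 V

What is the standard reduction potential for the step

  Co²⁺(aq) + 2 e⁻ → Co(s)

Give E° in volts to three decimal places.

-0.280 V

Sequential free energies add, so n₃E°₃ = n₁E°₁ + n₂E°₂.
With n₃ = 3, and the known step contributing 1×(+1.79) V, the unknown satisfies 2·E° = 3×(+0.41) − 1×(+1.79) = -0.560.
E° = -0.560 / 2 = -0.280 V.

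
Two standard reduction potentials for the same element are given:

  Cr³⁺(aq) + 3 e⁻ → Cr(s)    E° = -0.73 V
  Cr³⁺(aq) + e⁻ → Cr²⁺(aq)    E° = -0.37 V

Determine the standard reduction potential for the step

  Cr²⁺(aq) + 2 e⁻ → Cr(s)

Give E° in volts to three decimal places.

Sequential free energies add, so n₃E°₃ = n₁E°₁ + n₂E°₂.
With n₃ = 3, and the known step contributing 1×(-0.37) V, the unknown satisfies 2·E° = 3×(-0.73) − 1×(-0.37) = -1.820.
E° = -1.820 / 2 = -0.910 V.

-0.910 V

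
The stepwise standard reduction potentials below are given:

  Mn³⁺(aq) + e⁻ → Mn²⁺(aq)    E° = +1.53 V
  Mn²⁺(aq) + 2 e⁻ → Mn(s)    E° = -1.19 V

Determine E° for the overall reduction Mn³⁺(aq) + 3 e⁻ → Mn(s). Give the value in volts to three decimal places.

Standard free energies of sequential steps add: ΔG°₃ = ΔG°₁ + ΔG°₂, so n₃E°₃ = n₁E°₁ + n₂E°₂.
E°₃ = (1×+1.53 + 2×-1.19) / 3 = (-0.850) / 3 = -0.283 V.
Simply averaging or adding the two E° values would be wrong; the electron-weighted sum is required.

-0.283 V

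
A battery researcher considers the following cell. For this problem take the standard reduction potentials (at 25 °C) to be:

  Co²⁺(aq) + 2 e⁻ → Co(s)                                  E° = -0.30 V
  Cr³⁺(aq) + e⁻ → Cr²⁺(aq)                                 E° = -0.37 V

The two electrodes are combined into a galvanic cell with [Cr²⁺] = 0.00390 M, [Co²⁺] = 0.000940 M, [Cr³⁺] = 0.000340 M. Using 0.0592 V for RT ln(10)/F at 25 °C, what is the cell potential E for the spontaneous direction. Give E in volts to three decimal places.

+0.043 V

Co²⁺/Co is the cathode (higher E°), Cr³⁺/Cr²⁺ the anode: E°cell = -0.30 − (-0.37) = +0.07 V, n = 2.
Overall: Co²⁺(aq) + 2 Cr²⁺(aq) → Co(s) + 2 Cr³⁺(aq)
Q = [Cr³⁺]^2 / ([Co²⁺]·[Cr²⁺]^2); log Q = 0.908.
E = E° − (0.0592/n) log Q = +0.07 − (0.0592/2)(0.908) = +0.043 V.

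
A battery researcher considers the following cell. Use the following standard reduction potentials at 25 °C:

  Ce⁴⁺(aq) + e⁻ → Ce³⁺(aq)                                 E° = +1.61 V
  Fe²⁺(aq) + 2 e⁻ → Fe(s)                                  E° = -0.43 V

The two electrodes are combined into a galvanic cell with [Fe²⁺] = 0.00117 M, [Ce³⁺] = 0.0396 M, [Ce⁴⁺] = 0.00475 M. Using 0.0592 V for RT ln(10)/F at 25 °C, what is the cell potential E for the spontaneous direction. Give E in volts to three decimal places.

Ce⁴⁺/Ce³⁺ is the cathode (higher E°), Fe²⁺/Fe the anode: E°cell = +1.61 − (-0.43) = +2.04 V, n = 2.
Overall: 2 Ce⁴⁺(aq) + Fe(s) → 2 Ce³⁺(aq) + Fe²⁺(aq)
Q = [Ce³⁺]^2·[Fe²⁺] / ([Ce⁴⁺]^2); log Q = -1.090.
E = E° − (0.0592/n) log Q = +2.04 − (0.0592/2)(-1.090) = +2.072 V.

+2.072 V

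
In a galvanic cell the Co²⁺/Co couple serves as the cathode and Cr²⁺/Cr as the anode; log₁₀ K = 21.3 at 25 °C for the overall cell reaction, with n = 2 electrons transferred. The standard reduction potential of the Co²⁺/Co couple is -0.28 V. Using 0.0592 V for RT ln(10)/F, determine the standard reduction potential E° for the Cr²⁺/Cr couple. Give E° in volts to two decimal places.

E°cell = (0.0592/n)·log K = (0.0592/2)(21.3) = +0.630 V.
Since Co²⁺/Co is the cathode and Cr²⁺/Cr the anode, E°cell = E°(Co²⁺/Co) − E°(Cr²⁺/Cr).
So E°(Cr²⁺/Cr) = E°(Co²⁺/Co) − E°cell = (-0.28) − (+0.630) = -0.91 V.

-0.91 V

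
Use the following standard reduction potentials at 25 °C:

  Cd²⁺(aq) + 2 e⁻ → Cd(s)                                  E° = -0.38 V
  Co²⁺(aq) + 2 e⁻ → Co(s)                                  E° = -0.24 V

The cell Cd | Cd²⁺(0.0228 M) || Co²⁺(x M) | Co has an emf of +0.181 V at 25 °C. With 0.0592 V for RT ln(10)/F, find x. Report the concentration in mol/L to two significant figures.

0.55 M

Co²⁺/Co is the cathode, Cd²⁺/Cd the anode: E°cell = +0.14 V, n = 2.
Overall reaction: Co²⁺(aq) + Cd(s) → Co(s) + Cd²⁺(aq); Q = [Cd²⁺]^1/[Co²⁺]^1.
From E = E° − (0.0592/n) log Q: log Q = (E° − E)·n/0.0592 = (+0.14 − (+0.181))·2/0.0592 = -1.3851.
So 1·log[Co²⁺] = 1·log(0.0228) − log Q = -1.6421 − (-1.3851) = -0.2570; [Co²⁺] = 10^(-0.2570) ≈ 0.55 M.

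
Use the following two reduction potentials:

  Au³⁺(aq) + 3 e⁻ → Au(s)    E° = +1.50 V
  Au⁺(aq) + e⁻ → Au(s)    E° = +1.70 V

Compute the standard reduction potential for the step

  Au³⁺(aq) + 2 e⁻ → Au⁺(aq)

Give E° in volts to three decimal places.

+1.400 V

Sequential free energies add, so n₃E°₃ = n₁E°₁ + n₂E°₂.
With n₃ = 3, and the known step contributing 1×(+1.70) V, the unknown satisfies 2·E° = 3×(+1.50) − 1×(+1.70) = +2.800.
E° = +2.800 / 2 = +1.400 V.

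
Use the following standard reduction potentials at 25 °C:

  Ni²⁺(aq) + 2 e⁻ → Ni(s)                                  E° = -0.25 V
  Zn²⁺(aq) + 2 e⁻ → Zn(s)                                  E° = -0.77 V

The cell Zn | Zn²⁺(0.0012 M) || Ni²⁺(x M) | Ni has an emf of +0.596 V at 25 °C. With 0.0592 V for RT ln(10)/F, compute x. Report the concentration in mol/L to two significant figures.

Ni²⁺/Ni is the cathode, Zn²⁺/Zn the anode: E°cell = +0.52 V, n = 2.
Overall reaction: Ni²⁺(aq) + Zn(s) → Ni(s) + Zn²⁺(aq); Q = [Zn²⁺]^1/[Ni²⁺]^1.
From E = E° − (0.0592/n) log Q: log Q = (E° − E)·n/0.0592 = (+0.52 − (+0.596))·2/0.0592 = -2.5676.
So 1·log[Ni²⁺] = 1·log(0.0012) − log Q = -2.9208 − (-2.5676) = -0.3532; [Ni²⁺] = 10^(-0.3532) ≈ 0.44 M.

0.44 M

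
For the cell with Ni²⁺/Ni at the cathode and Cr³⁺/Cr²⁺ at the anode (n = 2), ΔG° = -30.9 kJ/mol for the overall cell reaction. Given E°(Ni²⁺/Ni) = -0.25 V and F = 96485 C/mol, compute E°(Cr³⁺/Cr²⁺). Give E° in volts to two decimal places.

E°cell = −ΔG°/(nF) = −(-30.9×10³)/((2)(96485)) = +0.160 V.
Since Ni²⁺/Ni is the cathode and Cr³⁺/Cr²⁺ the anode, E°cell = E°(Ni²⁺/Ni) − E°(Cr³⁺/Cr²⁺).
So E°(Cr³⁺/Cr²⁺) = E°(Ni²⁺/Ni) − E°cell = (-0.25) − (+0.160) = -0.41 V.

-0.41 V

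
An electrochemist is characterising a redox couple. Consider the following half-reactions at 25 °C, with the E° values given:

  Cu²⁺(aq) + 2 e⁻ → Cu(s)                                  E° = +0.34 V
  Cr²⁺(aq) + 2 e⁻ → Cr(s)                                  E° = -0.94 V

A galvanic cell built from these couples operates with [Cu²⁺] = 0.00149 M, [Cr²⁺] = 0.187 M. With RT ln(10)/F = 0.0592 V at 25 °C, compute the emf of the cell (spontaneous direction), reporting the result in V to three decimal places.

Cu²⁺/Cu is the cathode (higher E°), Cr²⁺/Cr the anode: E°cell = +0.34 − (-0.94) = +1.28 V, n = 2.
Overall: Cu²⁺(aq) + Cr(s) → Cu(s) + Cr²⁺(aq)
Q = [Cr²⁺] / ([Cu²⁺]); log Q = 2.099.
E = E° − (0.0592/n) log Q = +1.28 − (0.0592/2)(2.099) = +1.218 V.

+1.218 V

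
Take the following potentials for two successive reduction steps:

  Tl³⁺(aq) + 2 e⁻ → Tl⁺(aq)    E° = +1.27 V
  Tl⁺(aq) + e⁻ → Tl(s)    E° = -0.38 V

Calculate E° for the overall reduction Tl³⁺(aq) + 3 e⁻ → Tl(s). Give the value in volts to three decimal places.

+0.720 V

Adding the free-energy changes (−nFE°) of the two steps gives −n₃FE°₃ = −n₁FE°₁ − n₂FE°₂.
E°₃ = (2×+1.27 + 1×-0.38) / 3 = (+2.160) / 3 = +0.720 V.
E° values themselves are not directly additive — weighting by electron count is essential.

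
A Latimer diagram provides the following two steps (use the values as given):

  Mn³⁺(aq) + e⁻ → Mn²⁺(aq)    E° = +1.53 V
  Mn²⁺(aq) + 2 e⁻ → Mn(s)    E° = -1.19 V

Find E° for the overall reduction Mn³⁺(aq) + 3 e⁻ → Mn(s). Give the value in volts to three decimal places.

-0.283 V

Standard free energies of sequential steps add: ΔG°₃ = ΔG°₁ + ΔG°₂, so n₃E°₃ = n₁E°₁ + n₂E°₂.
E°₃ = (1×+1.53 + 2×-1.19) / 3 = (-0.850) / 3 = -0.283 V.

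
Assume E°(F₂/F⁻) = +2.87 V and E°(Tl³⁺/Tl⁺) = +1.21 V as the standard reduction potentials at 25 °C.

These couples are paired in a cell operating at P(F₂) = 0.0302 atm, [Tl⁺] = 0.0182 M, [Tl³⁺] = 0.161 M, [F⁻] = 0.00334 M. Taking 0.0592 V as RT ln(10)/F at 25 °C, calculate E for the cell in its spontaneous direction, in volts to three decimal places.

F₂/F⁻ is the cathode (higher E°), Tl³⁺/Tl⁺ the anode: E°cell = +2.87 − (+1.21) = +1.66 V, n = 2.
Overall: F₂(g) + Tl⁺(aq) → 2 F⁻(aq) + Tl³⁺(aq)
Q = [F⁻]^2·[Tl³⁺] / (P(F₂)·[Tl⁺]); log Q = -2.486.
E = E° − (0.0592/n) log Q = +1.66 − (0.0592/2)(-2.486) = +1.734 V.

+1.734 V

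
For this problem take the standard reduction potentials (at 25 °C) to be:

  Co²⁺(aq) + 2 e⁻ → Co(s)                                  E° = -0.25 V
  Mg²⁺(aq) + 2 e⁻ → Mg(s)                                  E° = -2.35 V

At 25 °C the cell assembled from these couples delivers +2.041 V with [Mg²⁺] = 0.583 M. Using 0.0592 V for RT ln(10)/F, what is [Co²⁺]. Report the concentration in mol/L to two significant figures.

Co²⁺/Co is the cathode, Mg²⁺/Mg the anode: E°cell = +2.10 V, n = 2.
Overall reaction: Co²⁺(aq) + Mg(s) → Co(s) + Mg²⁺(aq); Q = [Mg²⁺]^1/[Co²⁺]^1.
From E = E° − (0.0592/n) log Q: log Q = (E° − E)·n/0.0592 = (+2.10 − (+2.041))·2/0.0592 = 1.9932.
So 1·log[Co²⁺] = 1·log(0.583) − log Q = -0.2343 − (1.9932) = -2.2275; [Co²⁺] = 10^(-2.2275) ≈ 0.0059 M.

0.0059 M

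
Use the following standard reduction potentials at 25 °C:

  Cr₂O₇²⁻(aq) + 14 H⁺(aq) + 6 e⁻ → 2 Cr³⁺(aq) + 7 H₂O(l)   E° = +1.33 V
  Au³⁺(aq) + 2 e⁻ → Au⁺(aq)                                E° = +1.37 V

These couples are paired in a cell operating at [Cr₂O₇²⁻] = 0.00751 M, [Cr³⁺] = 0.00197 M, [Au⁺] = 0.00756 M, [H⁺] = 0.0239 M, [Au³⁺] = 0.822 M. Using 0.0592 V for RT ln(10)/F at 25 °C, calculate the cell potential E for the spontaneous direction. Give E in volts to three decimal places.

+0.292 V

Au³⁺/Au⁺ is the cathode (higher E°), Cr₂O₇²⁻/Cr³⁺ the anode: E°cell = +1.37 − (+1.33) = +0.04 V, n = 6.
Overall: 3 Au³⁺(aq) + 2 Cr³⁺(aq) + 7 H₂O(l) → 3 Au⁺(aq) + Cr₂O₇²⁻(aq) + 14 H⁺(aq)
Q = [Au⁺]^3·[Cr₂O₇²⁻]·[H⁺]^14 / ([Au³⁺]^3·[Cr³⁺]^2); log Q = -25.525.
E = E° − (0.0592/n) log Q = +0.04 − (0.0592/6)(-25.525) = +0.292 V.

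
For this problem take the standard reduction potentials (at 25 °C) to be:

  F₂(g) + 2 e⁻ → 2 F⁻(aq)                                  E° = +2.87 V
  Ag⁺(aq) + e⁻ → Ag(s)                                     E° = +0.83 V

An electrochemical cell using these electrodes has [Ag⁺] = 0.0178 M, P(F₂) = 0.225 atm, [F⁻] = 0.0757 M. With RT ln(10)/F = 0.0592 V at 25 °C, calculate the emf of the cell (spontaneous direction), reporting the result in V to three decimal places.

+2.191 V

F₂/F⁻ is the cathode (higher E°), Ag⁺/Ag the anode: E°cell = +2.87 − (+0.83) = +2.04 V, n = 2.
Overall: F₂(g) + 2 Ag(s) → 2 F⁻(aq) + 2 Ag⁺(aq)
Q = [F⁻]^2·[Ag⁺]^2 / (P(F₂)); log Q = -5.093.
E = E° − (0.0592/n) log Q = +2.04 − (0.0592/2)(-5.093) = +2.191 V.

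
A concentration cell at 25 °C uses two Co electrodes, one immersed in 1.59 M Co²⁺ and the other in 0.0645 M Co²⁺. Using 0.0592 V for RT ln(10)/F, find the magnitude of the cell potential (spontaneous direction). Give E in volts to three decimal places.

For a concentration cell E°cell = 0. The 1.59 M side is the cathode (reduction is favoured where [Co²⁺] is higher).
With n = 2, E = −(0.0592/2) log([Co²⁺]ₐₙ/[Co²⁺]꜀ₐₜ) = −(0.0592/2) log(0.0645/1.59) = −(0.0592/2)(-1.392) = +0.041 V.

+0.041 V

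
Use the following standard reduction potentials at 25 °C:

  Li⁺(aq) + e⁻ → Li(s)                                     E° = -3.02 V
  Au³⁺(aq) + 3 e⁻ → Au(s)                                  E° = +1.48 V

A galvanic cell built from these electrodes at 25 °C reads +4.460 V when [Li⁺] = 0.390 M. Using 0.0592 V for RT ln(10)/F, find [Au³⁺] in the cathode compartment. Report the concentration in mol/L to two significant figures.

Au³⁺/Au is the cathode, Li⁺/Li the anode: E°cell = +4.50 V, n = 3.
Overall reaction: Au³⁺(aq) + 3 Li(s) → Au(s) + 3 Li⁺(aq); Q = [Li⁺]^3/[Au³⁺]^1.
From E = E° − (0.0592/n) log Q: log Q = (E° − E)·n/0.0592 = (+4.50 − (+4.460))·3/0.0592 = 2.0270.
So 1·log[Au³⁺] = 3·log(0.39) − log Q = -1.2268 − (2.0270) = -3.2538; [Au³⁺] = 10^(-3.2538) ≈ 0.00056 M.

0.00056 M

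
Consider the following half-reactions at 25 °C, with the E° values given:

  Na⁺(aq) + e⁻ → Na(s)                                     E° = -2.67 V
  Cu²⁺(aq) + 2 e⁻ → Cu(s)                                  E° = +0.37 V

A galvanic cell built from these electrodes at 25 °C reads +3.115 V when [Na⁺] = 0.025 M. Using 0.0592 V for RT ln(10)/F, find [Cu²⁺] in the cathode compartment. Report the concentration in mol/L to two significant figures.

Cu²⁺/Cu is the cathode, Na⁺/Na the anode: E°cell = +3.04 V, n = 2.
Overall reaction: Cu²⁺(aq) + 2 Na(s) → Cu(s) + 2 Na⁺(aq); Q = [Na⁺]^2/[Cu²⁺]^1.
From E = E° − (0.0592/n) log Q: log Q = (E° − E)·n/0.0592 = (+3.04 − (+3.115))·2/0.0592 = -2.5338.
So 1·log[Cu²⁺] = 2·log(0.025) − log Q = -3.2041 − (-2.5338) = -0.6703; [Cu²⁺] = 10^(-0.6703) ≈ 0.21 M.

0.21 M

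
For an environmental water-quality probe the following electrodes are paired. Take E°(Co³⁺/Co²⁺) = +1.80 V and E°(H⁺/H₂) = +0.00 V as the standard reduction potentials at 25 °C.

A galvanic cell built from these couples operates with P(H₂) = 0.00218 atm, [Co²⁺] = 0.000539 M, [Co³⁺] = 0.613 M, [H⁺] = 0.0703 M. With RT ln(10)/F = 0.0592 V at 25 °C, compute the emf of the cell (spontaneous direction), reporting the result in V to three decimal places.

Co³⁺/Co²⁺ is the cathode (higher E°), H⁺/H₂ the anode: E°cell = +1.80 − (+0.00) = +1.80 V, n = 2.
Overall: 2 Co³⁺(aq) + H₂(g) → 2 Co²⁺(aq) + 2 H⁺(aq)
Q = [Co²⁺]^2·[H⁺]^2 / ([Co³⁺]^2·P(H₂)); log Q = -5.756.
E = E° − (0.0592/n) log Q = +1.80 − (0.0592/2)(-5.756) = +1.970 V.

+1.970 V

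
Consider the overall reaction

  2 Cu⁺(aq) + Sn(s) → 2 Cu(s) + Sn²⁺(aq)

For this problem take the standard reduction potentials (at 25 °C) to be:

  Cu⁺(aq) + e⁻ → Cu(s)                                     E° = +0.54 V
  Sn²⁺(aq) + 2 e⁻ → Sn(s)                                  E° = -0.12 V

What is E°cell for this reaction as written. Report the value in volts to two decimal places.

+0.66 V

The Cu⁺/Cu couple has the higher reduction potential, so it is the cathode; Sn²⁺/Sn is oxidised at the anode.
E°cell = E°(cathode) − E°(anode) = (+0.54) − (-0.12) = +0.66 V.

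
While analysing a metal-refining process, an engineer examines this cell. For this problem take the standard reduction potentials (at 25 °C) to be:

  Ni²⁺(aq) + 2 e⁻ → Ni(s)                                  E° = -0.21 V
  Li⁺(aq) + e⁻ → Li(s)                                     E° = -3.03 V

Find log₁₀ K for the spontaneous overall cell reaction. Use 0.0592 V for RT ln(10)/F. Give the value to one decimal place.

Cathode: Ni²⁺/Ni; anode: Li⁺/Li. E°cell = +2.82 V, n = 2.
log K = nE°cell / 0.0592 = (2)(+2.82) / 0.0592 = 95.3.

95.3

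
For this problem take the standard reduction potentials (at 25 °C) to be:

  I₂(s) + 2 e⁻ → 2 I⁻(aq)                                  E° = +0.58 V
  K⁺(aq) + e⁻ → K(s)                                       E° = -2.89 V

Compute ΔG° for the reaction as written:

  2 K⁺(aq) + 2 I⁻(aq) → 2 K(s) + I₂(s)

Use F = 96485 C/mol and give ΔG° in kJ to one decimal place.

As written, K⁺/K is reduced (cathode) and I₂/I⁻ is oxidised (anode), so E°cell = (-2.89) − (+0.58) = -3.47 V.
Balancing electrons gives n = 2.
ΔG° = −nFE° = −(2)(96485)(-3.47) = 669,606 J = +669.6 kJ.

+669.6 kJ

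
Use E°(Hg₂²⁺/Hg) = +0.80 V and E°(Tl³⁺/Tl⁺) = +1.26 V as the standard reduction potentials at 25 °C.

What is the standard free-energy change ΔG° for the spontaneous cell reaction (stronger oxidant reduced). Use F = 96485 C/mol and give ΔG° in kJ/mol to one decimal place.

Tl³⁺/Tl⁺ (E° = +1.26 V) is the cathode; Hg₂²⁺/Hg (E° = +0.80 V) is the anode, so E°cell = +0.46 V.
Balancing electrons gives n = 2 (lcm of 2 and 2).
ΔG° = −nFE° = −(2)(96485)(+0.46) = -88,766 J = -88.8 kJ/mol.

-88.8 kJ/mol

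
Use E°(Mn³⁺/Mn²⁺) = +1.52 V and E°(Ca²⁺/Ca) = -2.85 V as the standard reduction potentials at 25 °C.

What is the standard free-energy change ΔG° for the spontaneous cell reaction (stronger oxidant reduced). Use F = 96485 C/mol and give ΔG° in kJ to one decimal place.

-843.3 kJ

Mn³⁺/Mn²⁺ (E° = +1.52 V) is the cathode; Ca²⁺/Ca (E° = -2.85 V) is the anode, so E°cell = +4.37 V.
Balancing electrons gives n = 2 (lcm of 1 and 2).
ΔG° = −nFE° = −(2)(96485)(+4.37) = -843,279 J = -843.3 kJ.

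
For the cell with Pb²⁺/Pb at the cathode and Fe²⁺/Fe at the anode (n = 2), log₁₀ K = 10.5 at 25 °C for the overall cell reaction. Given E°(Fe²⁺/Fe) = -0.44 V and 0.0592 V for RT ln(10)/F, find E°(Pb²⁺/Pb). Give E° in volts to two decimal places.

-0.13 V

E°cell = (0.0592/n)·log K = (0.0592/2)(10.5) = +0.311 V.
Since Pb²⁺/Pb is the cathode and Fe²⁺/Fe the anode, E°cell = E°(Pb²⁺/Pb) − E°(Fe²⁺/Fe).
So E°(Pb²⁺/Pb) = E°cell + E°(Fe²⁺/Fe) = +0.311 + (-0.44) = -0.13 V.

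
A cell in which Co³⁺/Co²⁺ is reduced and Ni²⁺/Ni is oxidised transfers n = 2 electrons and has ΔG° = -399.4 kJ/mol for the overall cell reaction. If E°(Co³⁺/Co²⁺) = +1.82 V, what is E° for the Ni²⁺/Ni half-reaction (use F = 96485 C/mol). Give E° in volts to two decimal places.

-0.25 V

E°cell = −ΔG°/(nF) = −(-399.4×10³)/((2)(96485)) = +2.070 V.
Since Co³⁺/Co²⁺ is the cathode and Ni²⁺/Ni the anode, E°cell = E°(Co³⁺/Co²⁺) − E°(Ni²⁺/Ni).
So E°(Ni²⁺/Ni) = E°(Co³⁺/Co²⁺) − E°cell = (+1.82) − (+2.070) = -0.25 V.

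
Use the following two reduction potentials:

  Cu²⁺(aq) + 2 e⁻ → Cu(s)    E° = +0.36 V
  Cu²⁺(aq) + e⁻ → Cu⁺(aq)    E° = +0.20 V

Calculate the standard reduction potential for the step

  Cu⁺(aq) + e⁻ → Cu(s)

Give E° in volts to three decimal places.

+0.520 V

Sequential free energies add, so n₃E°₃ = n₁E°₁ + n₂E°₂.
With n₃ = 2, and the known step contributing 1×(+0.20) V, the unknown satisfies 1·E° = 2×(+0.36) − 1×(+0.20) = +0.520.
E° = +0.520 / 1 = +0.520 V.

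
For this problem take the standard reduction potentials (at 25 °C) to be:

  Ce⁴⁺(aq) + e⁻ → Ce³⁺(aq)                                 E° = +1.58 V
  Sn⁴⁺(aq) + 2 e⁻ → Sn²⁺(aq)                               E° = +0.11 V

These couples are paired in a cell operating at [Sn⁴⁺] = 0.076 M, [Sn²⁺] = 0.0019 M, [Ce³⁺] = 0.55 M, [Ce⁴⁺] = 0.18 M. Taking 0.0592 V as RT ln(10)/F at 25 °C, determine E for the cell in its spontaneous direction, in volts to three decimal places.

+1.394 V

Ce⁴⁺/Ce³⁺ is the cathode (higher E°), Sn⁴⁺/Sn²⁺ the anode: E°cell = +1.58 − (+0.11) = +1.47 V, n = 2.
Overall: 2 Ce⁴⁺(aq) + Sn²⁺(aq) → 2 Ce³⁺(aq) + Sn⁴⁺(aq)
Q = [Ce³⁺]^2·[Sn⁴⁺] / ([Ce⁴⁺]^2·[Sn²⁺]); log Q = 2.572.
E = E° − (0.0592/n) log Q = +1.47 − (0.0592/2)(2.572) = +1.394 V.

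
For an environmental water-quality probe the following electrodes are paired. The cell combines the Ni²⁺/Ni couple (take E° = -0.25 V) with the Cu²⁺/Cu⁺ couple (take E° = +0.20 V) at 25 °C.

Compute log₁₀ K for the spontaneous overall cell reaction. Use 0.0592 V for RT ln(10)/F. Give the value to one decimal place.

Cathode: Cu²⁺/Cu⁺; anode: Ni²⁺/Ni. E°cell = +0.45 V, n = 2.
log K = nE°cell / 0.0592 = (2)(+0.45) / 0.0592 = 15.2.

15.2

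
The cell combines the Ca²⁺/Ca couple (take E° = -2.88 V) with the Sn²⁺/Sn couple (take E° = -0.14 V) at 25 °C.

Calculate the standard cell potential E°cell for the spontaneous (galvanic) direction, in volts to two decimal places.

+2.74 V

The Sn²⁺/Sn couple has the higher reduction potential, so it is the cathode; Ca²⁺/Ca is oxidised at the anode.
E°cell = E°(cathode) − E°(anode) = (-0.14) − (-2.88) = +2.74 V.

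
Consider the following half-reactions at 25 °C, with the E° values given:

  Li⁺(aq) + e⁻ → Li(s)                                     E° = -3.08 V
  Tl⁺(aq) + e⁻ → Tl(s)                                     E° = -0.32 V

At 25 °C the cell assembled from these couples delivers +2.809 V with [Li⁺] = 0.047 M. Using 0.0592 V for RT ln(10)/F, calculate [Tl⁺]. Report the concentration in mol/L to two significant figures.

0.32 M

Tl⁺/Tl is the cathode, Li⁺/Li the anode: E°cell = +2.76 V, n = 1.
Overall reaction: Tl⁺(aq) + Li(s) → Tl(s) + Li⁺(aq); Q = [Li⁺]^1/[Tl⁺]^1.
From E = E° − (0.0592/n) log Q: log Q = (E° − E)·n/0.0592 = (+2.76 − (+2.809))·1/0.0592 = -0.8277.
So 1·log[Tl⁺] = 1·log(0.047) − log Q = -1.3279 − (-0.8277) = -0.5002; [Tl⁺] = 10^(-0.5002) ≈ 0.32 M.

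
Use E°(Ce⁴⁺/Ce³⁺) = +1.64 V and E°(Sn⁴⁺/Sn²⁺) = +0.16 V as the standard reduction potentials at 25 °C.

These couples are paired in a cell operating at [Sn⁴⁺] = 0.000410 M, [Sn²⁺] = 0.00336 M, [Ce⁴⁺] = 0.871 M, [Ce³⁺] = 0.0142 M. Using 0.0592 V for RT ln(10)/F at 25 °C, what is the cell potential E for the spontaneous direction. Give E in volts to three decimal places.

+1.613 V

Ce⁴⁺/Ce³⁺ is the cathode (higher E°), Sn⁴⁺/Sn²⁺ the anode: E°cell = +1.64 − (+0.16) = +1.48 V, n = 2.
Overall: 2 Ce⁴⁺(aq) + Sn²⁺(aq) → 2 Ce³⁺(aq) + Sn⁴⁺(aq)
Q = [Ce³⁺]^2·[Sn⁴⁺] / ([Ce⁴⁺]^2·[Sn²⁺]); log Q = -4.489.
E = E° − (0.0592/n) log Q = +1.48 − (0.0592/2)(-4.489) = +1.613 V.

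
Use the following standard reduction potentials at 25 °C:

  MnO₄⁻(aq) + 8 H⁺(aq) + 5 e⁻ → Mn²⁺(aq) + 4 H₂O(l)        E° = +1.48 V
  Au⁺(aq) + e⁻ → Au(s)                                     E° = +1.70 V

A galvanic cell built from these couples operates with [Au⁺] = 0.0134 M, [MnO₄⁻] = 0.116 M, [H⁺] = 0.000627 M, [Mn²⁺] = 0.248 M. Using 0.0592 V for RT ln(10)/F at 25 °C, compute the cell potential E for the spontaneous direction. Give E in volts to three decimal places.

+0.416 V

Au⁺/Au is the cathode (higher E°), MnO₄⁻/Mn²⁺ the anode: E°cell = +1.70 − (+1.48) = +0.22 V, n = 5.
Overall: 5 Au⁺(aq) + Mn²⁺(aq) + 4 H₂O(l) → 5 Au(s) + MnO₄⁻(aq) + 8 H⁺(aq)
Q = [MnO₄⁻]·[H⁺]^8 / ([Au⁺]^5·[Mn²⁺]); log Q = -16.587.
E = E° − (0.0592/n) log Q = +0.22 − (0.0592/5)(-16.587) = +0.416 V.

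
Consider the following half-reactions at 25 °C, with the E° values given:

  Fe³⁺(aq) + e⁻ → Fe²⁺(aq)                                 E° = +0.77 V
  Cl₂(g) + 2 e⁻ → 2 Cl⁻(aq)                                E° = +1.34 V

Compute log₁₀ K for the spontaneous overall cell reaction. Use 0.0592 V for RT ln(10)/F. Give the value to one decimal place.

19.3

Cathode: Cl₂/Cl⁻; anode: Fe³⁺/Fe²⁺. E°cell = +0.57 V, n = 2.
log K = nE°cell / 0.0592 = (2)(+0.57) / 0.0592 = 19.3.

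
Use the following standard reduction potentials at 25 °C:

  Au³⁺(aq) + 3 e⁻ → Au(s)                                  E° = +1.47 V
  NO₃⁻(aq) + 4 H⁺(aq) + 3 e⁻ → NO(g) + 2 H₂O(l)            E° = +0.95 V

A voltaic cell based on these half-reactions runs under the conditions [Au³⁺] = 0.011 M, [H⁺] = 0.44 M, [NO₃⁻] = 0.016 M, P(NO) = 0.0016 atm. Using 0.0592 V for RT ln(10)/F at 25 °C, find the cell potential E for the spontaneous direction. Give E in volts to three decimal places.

+0.490 V

Au³⁺/Au is the cathode (higher E°), NO₃⁻/NO the anode: E°cell = +1.47 − (+0.95) = +0.52 V, n = 3.
Overall: Au³⁺(aq) + NO(g) + 2 H₂O(l) → Au(s) + NO₃⁻(aq) + 4 H⁺(aq)
Q = [NO₃⁻]·[H⁺]^4 / ([Au³⁺]·P(NO)); log Q = 1.532.
E = E° − (0.0592/n) log Q = +0.52 − (0.0592/3)(1.532) = +0.490 V.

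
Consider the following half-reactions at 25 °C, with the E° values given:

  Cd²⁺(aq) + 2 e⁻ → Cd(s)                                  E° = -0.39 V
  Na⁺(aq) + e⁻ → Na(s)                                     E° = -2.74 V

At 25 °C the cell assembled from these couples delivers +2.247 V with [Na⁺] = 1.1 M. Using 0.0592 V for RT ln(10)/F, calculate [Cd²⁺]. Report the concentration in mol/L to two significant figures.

Cd²⁺/Cd is the cathode, Na⁺/Na the anode: E°cell = +2.35 V, n = 2.
Overall reaction: Cd²⁺(aq) + 2 Na(s) → Cd(s) + 2 Na⁺(aq); Q = [Na⁺]^2/[Cd²⁺]^1.
From E = E° − (0.0592/n) log Q: log Q = (E° − E)·n/0.0592 = (+2.35 − (+2.247))·2/0.0592 = 3.4797.
So 1·log[Cd²⁺] = 2·log(1.1) − log Q = 0.0828 − (3.4797) = -3.3969; [Cd²⁺] = 10^(-3.3969) ≈ 0.00040 M.

0.00040 M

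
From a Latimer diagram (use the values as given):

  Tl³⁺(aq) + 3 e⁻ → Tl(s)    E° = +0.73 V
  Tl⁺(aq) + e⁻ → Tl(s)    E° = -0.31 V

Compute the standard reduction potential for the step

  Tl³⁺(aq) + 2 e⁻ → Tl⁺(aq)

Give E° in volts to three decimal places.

+1.250 V

Sequential free energies add, so n₃E°₃ = n₁E°₁ + n₂E°₂.
With n₃ = 3, and the known step contributing 1×(-0.31) V, the unknown satisfies 2·E° = 3×(+0.73) − 1×(-0.31) = +2.500.
E° = +2.500 / 2 = +1.250 V.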